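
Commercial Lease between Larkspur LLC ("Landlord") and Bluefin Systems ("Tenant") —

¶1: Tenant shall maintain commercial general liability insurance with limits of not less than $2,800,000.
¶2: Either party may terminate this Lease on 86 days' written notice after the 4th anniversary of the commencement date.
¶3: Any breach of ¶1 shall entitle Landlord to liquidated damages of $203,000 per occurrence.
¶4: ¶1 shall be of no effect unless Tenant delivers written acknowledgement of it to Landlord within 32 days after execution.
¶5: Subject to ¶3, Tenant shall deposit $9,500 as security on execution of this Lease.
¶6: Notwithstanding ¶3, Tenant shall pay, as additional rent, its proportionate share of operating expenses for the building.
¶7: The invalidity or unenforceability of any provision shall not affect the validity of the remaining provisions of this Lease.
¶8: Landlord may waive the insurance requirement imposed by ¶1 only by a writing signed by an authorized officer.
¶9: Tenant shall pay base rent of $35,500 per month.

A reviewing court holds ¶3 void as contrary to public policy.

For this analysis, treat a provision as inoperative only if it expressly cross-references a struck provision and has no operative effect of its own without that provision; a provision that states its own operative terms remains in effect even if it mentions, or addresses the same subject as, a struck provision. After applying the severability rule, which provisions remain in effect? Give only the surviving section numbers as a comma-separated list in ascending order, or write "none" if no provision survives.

¶3 is struck. ¶5 mentions ¶3 but its own obligation stands independently of ¶3, so ¶5 is not affected. ¶6 mentions ¶3 but its own obligation stands independently of ¶3, so ¶6 is not affected. No other provision's operative terms depend on ¶3. ¶7 is a severability clause and preserves every provision that can still be given independent effect. The provisions still in force are ¶1, ¶2, ¶4, ¶5, ¶6, ¶7, ¶8, and ¶9.

1, 2, 4, 5, 6, 7, 8, 9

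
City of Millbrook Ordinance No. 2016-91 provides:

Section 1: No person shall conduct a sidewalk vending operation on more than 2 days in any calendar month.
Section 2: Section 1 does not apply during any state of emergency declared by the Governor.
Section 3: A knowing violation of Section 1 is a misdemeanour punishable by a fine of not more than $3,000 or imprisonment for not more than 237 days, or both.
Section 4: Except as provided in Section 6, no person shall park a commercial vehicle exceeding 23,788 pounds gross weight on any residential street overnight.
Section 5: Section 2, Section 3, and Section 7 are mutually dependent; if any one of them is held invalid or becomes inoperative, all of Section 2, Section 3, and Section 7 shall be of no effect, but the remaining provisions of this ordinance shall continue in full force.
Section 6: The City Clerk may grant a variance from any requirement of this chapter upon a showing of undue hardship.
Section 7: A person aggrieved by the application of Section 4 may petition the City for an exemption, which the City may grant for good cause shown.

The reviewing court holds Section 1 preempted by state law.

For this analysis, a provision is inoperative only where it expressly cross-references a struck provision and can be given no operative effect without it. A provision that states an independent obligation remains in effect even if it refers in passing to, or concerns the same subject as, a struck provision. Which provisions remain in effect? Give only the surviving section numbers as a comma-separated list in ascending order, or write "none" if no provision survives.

4, 5, 6

Section 1 is struck. Section 2 merely fixes the emergency suspension of Section 1; with Section 1 gone it has nothing to operate on and falls away. Section 3 merely fixes the criminal penalty for violating Section 1; with Section 1 gone it has nothing to operate on and falls away. Section 5 declares Section 2, Section 3, and Section 7 mutually dependent; since one of them has fallen, all of them are of no effect. That brings down Section 7 as well. The remainder continues in force under Section 5. The provisions still in force are Section 4, Section 5, and Section 6.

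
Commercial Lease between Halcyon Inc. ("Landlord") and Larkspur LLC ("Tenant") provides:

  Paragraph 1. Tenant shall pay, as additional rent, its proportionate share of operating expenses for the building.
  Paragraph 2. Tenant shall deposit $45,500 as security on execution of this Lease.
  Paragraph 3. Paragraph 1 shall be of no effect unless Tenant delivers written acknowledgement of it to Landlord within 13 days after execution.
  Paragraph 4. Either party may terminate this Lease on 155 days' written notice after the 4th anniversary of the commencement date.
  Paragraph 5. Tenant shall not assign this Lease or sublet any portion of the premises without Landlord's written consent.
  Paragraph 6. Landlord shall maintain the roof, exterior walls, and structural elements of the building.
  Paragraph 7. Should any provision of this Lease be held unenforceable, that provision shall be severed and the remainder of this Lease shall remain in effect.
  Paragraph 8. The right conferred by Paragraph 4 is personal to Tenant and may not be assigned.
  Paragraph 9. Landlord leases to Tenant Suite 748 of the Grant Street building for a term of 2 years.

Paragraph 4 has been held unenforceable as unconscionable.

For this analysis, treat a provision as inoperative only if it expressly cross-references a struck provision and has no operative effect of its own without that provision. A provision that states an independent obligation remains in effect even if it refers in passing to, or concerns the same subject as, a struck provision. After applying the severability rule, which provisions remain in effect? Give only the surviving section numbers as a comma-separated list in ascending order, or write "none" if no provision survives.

Paragraph 4 is struck. Paragraph 8 merely fixes the non-assignment of Paragraph 4; with Paragraph 4 gone it has nothing to operate on and falls away. Under the severability clause in Paragraph 7, the remaining provisions continue in force. The provisions still in force are Paragraph 1, Paragraph 2, Paragraph 3, Paragraph 5, Paragraph 6, Paragraph 7, and Paragraph 9.

1, 2, 3, 5, 6, 7, 9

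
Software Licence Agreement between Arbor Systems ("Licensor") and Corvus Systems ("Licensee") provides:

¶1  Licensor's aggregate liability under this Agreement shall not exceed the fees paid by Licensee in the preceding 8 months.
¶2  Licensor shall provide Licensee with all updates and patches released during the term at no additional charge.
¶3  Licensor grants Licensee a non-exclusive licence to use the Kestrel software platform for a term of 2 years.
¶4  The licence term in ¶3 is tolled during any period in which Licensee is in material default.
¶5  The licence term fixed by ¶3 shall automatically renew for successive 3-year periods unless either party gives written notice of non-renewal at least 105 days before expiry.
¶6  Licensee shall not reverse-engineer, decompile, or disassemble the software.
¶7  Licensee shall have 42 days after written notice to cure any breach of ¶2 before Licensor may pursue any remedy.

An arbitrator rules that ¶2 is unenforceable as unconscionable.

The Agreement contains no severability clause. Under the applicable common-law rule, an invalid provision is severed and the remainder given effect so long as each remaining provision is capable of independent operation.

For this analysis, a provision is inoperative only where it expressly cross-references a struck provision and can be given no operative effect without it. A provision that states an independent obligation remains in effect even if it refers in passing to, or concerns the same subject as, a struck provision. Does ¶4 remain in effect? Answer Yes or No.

¶2 is struck. ¶7 has no operative effect of its own apart from ¶2 and is therefore inoperative. With no severability clause, the stated default rule severs what cannot stand and enforces each remaining provision that can operate on its own. The provisions still in force are ¶1, ¶3, ¶4, ¶5, and ¶6. ¶4 is among the surviving provisions, so the answer is yes.

Yes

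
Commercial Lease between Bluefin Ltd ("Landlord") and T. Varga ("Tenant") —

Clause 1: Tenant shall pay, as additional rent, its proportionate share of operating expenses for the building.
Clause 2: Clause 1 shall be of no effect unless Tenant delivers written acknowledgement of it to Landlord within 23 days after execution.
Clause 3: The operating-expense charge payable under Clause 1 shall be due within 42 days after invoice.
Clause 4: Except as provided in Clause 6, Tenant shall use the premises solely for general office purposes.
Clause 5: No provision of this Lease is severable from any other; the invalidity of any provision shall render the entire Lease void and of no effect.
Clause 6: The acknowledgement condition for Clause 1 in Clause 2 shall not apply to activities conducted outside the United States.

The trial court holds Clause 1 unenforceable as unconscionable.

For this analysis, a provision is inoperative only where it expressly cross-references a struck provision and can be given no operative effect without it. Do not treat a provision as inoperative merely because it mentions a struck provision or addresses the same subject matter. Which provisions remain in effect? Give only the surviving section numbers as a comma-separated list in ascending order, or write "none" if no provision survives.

Clause 1 is struck. Clause 2 merely fixes the acknowledgement condition for Clause 1; with Clause 1 gone it has nothing to operate on and falls away. Clause 3 operates only by reference to Clause 1, so it falls with Clause 1. Clause 6 does nothing except set the carve-out from the acknowledgement condition for Clause 1 by reference to Clause 2; with Clause 2 gone it has no independent effect and is inoperative. Clause 5 provides that the Lease is not severable, so the invalidity of any one provision voids the entire Lease. No provision of the Lease survives.

none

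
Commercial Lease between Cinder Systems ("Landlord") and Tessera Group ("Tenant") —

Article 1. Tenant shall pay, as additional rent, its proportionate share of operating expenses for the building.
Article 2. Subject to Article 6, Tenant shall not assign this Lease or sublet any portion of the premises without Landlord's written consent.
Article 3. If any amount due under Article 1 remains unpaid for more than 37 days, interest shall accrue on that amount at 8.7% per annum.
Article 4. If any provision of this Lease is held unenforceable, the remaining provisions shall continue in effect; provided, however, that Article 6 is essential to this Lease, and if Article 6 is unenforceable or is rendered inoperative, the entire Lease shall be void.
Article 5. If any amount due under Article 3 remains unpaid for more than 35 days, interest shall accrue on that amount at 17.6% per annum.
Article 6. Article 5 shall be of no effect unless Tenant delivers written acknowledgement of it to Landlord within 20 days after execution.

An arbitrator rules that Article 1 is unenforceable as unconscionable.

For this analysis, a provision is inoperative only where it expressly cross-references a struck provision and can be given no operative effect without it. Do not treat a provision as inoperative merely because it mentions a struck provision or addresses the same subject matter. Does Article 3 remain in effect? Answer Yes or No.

Article 1 is struck. The whole of Article 3 is the default interest on the operating-expense charge, defined by reference to Article 1, so Article 3 cannot stand once Article 1 is removed. The whole of Article 5 is the default interest on the default interest on the operating-expense charge, defined by reference to Article 3, so Article 5 cannot stand once Article 3 is removed. Article 6 has no operative effect of its own apart from Article 5 and is therefore inoperative. Article 4 makes Article 6 an essential term, and Article 6 has been rendered inoperative by the cascade; under Article 4, the entire Lease is therefore void. No provision of the Lease survives. Article 3 is among the inoperative provisions, so the answer is no.

No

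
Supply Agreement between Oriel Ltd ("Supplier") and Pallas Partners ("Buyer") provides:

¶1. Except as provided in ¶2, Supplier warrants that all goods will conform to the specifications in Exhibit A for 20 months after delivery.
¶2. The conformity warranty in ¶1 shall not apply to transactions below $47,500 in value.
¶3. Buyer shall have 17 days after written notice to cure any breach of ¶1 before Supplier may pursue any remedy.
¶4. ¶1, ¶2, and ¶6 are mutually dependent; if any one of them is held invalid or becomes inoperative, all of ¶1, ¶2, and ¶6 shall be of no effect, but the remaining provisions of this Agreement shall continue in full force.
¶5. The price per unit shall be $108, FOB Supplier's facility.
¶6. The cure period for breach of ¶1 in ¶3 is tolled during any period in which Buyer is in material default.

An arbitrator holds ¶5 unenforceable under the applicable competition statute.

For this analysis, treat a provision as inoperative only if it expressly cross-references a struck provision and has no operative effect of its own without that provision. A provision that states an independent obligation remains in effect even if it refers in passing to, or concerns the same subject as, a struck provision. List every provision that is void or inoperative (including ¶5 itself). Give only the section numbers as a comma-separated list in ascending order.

¶5 is struck. Nothing else in the Agreement is defined by reference to ¶5. ¶4 ties ¶1, ¶2, and ¶6 together, but none of those is affected here; the remaining provisions continue in force under ¶4. The provisions still in force are ¶1, ¶2, ¶3, ¶4, and ¶6.

5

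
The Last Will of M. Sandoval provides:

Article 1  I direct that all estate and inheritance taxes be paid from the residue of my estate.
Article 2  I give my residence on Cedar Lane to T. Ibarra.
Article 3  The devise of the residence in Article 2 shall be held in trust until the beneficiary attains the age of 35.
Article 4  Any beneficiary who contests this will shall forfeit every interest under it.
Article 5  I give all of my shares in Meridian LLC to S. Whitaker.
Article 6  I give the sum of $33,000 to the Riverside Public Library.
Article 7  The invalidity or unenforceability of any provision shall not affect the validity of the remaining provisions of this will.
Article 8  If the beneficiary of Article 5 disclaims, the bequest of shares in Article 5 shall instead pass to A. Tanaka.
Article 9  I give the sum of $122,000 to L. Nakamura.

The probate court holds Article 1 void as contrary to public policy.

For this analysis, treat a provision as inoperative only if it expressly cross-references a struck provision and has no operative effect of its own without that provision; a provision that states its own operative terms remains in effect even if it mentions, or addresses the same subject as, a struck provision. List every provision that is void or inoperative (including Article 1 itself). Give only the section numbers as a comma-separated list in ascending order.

Article 1 is struck. Nothing else in the will is defined by reference to Article 1. Under the severability clause in Article 7, the remaining provisions continue in force. The provisions still in force are Article 2, Article 3, Article 4, Article 5, Article 6, Article 7, Article 8, and Article 9.

1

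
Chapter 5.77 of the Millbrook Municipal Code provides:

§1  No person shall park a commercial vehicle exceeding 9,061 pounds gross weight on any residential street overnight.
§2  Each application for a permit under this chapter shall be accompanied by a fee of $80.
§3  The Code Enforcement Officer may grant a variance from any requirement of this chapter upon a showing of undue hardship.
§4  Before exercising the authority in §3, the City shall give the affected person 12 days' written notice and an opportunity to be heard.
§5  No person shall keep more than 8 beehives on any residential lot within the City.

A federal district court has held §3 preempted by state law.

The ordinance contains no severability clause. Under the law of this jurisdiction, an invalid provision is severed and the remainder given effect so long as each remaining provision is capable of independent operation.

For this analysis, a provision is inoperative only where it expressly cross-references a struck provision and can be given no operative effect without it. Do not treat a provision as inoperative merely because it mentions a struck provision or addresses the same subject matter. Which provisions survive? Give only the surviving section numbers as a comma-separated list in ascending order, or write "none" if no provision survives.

1, 2, 5

§3 is struck. §4 operates only by reference to §3, so it falls with §3. With no severability clause, the stated default rule severs what cannot stand and enforces each remaining provision that can operate on its own. §1, §2, and §5 remain in effect.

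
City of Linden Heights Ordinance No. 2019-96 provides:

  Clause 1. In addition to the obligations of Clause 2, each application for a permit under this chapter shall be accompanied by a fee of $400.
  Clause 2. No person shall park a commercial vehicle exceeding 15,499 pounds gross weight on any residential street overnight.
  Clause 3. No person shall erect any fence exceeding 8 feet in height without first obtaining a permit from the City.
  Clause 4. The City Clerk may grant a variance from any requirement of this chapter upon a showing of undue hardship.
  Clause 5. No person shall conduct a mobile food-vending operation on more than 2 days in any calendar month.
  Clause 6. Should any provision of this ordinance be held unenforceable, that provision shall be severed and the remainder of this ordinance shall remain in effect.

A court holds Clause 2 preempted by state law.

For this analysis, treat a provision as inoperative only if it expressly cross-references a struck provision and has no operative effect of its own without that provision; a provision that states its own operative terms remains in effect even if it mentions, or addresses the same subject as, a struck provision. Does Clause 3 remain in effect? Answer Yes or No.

Yes

Clause 2 is struck. Clause 1 mentions Clause 2 but its own obligation stands independently of Clause 2, so Clause 1 is not affected. No other provision's operative terms depend on Clause 2. Under the severability clause in Clause 6, the remaining provisions continue in force. The provisions still in force are Clause 1, Clause 3, Clause 4, Clause 5, and Clause 6. Clause 3 is among the surviving provisions, so the answer is yes.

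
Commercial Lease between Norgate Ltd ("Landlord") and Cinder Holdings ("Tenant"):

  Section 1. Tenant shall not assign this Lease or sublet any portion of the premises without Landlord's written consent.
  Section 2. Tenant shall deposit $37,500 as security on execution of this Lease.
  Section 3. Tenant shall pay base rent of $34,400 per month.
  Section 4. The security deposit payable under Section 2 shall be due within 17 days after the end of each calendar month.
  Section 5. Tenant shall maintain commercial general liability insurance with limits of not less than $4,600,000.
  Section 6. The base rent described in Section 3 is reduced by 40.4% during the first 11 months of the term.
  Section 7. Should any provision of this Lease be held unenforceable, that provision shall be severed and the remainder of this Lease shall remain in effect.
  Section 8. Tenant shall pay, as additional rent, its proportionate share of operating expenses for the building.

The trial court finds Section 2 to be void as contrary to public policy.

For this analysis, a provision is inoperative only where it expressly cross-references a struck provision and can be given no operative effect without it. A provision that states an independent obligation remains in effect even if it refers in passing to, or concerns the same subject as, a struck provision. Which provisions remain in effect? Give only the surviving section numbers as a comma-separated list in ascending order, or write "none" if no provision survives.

Section 2 is struck. The whole of Section 4 is the payment deadline for the security deposit, defined by reference to Section 2, so Section 4 cannot stand once Section 2 is removed. Under the severability clause in Section 7, the remaining provisions continue in force. Section 1, Section 3, Section 5, Section 6, Section 7, and Section 8 remain in effect.

1, 3, 5, 6, 7, 8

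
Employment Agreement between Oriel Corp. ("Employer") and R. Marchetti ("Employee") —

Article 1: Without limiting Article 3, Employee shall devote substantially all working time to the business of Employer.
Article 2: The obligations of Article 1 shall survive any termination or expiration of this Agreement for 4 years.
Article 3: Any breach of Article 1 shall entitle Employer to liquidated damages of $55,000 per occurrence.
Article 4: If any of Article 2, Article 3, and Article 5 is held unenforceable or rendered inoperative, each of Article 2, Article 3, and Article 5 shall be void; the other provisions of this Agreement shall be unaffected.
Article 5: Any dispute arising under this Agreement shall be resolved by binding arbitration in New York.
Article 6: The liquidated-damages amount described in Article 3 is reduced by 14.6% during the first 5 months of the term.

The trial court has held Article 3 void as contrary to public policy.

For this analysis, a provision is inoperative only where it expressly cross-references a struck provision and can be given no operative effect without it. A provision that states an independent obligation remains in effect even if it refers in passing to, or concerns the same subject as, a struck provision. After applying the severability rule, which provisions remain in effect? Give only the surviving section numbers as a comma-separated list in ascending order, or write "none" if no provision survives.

1, 4

Article 3 is struck. Article 6 operates only by reference to Article 3, so it falls with Article 3. Article 1 mentions Article 3 but its own obligation stands independently of Article 3, so Article 1 is not affected. Article 4 declares Article 2, Article 3, and Article 5 mutually dependent; since one of them has fallen, all of them are of no effect. That brings down Article 2 and Article 5 as well. The remainder continues in force under Article 4. The provisions still in force are Article 1 and Article 4.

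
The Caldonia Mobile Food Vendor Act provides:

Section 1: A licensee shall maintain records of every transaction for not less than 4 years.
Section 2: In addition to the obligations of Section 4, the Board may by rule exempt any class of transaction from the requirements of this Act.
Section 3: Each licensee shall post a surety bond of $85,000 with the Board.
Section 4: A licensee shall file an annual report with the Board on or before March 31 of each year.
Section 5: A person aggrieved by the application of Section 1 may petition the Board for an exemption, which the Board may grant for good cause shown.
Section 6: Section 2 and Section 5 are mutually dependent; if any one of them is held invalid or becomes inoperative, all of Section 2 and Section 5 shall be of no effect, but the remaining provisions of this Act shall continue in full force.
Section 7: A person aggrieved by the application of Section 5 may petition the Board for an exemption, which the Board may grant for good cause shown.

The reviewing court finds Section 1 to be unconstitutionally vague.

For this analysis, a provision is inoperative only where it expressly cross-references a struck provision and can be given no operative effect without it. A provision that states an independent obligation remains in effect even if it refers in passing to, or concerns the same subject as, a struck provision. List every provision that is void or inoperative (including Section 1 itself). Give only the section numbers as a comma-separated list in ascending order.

1, 2, 5, 7

Section 1 is struck. Section 5 merely fixes the exemption procedure for Section 1; with Section 1 gone it has nothing to operate on and falls away. Section 7 merely fixes the exemption procedure for Section 5; with Section 5 gone it has nothing to operate on and falls away. Section 6 declares Section 2 and Section 5 mutually dependent; since one of them has fallen, all of them are of no effect. That brings down Section 2 as well. The remainder continues in force under Section 6. The provisions still in force are Section 3, Section 4, and Section 6.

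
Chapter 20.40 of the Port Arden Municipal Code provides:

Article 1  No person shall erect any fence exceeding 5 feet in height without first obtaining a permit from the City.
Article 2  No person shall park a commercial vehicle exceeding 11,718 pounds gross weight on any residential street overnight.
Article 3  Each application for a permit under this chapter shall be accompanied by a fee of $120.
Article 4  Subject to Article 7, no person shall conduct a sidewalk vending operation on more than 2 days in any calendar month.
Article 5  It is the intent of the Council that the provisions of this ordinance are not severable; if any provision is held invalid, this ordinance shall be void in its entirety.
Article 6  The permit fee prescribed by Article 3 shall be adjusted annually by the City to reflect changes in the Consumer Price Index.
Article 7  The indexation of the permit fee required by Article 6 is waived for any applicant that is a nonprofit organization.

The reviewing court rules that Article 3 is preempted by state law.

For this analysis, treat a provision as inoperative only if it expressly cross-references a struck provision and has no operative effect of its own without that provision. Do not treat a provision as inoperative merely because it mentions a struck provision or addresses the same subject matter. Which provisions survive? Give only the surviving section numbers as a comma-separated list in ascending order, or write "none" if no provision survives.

Article 3 is struck. Article 6 operates only by reference to Article 3, so it falls with Article 3. The whole of Article 7 is the nonprofit waiver of the indexation of the permit fee, defined by reference to Article 6, so Article 7 cannot stand once Article 6 is removed. Article 5 provides that the ordinance is not severable, so the invalidity of any one provision voids the entire ordinance. No provision of the ordinance survives.

none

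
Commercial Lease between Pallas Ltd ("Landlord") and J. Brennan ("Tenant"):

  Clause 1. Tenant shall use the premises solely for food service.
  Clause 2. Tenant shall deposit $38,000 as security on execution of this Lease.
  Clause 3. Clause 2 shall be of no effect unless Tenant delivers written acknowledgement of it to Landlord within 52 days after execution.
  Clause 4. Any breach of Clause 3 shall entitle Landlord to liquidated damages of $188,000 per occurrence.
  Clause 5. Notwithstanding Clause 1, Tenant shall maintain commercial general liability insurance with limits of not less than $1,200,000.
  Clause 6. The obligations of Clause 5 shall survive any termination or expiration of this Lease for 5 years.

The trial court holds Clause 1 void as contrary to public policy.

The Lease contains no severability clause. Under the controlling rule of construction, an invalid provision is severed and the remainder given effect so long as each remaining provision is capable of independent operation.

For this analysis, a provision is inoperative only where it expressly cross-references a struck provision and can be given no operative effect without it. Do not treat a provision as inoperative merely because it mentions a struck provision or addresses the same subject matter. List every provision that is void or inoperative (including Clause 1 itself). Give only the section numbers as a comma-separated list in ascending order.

1

Clause 1 is struck. Although Clause 5 refers to Clause 1, its operative terms do not depend on Clause 1, so it remains in effect. Nothing else in the Lease is defined by reference to Clause 1. With no severability clause, the stated default rule severs what cannot stand and enforces each remaining provision that can operate on its own. That leaves Clause 2, Clause 3, Clause 4, Clause 5, and Clause 6 in effect.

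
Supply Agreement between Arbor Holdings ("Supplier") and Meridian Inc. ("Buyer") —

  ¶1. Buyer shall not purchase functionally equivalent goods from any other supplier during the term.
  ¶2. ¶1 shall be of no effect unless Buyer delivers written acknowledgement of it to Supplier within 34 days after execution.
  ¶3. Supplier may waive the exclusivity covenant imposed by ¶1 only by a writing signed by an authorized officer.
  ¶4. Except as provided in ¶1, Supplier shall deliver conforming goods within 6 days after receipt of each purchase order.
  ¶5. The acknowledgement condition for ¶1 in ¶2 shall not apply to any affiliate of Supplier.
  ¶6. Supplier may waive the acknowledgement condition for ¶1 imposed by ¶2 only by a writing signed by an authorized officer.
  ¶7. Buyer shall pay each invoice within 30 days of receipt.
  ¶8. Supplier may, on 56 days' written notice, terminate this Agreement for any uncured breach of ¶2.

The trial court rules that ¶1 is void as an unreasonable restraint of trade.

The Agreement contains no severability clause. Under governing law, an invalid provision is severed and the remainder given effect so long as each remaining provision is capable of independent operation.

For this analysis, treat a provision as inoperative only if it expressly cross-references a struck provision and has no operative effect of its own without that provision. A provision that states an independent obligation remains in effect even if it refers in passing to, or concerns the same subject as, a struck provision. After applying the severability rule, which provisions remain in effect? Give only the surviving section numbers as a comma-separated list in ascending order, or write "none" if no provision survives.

¶1 is struck. ¶2 has no operative effect of its own apart from ¶1 and is therefore inoperative. ¶3 merely fixes the waiver condition for ¶1; with ¶1 gone it has nothing to operate on and falls away. ¶5 has no operative effect of its own apart from ¶2 and is therefore inoperative. ¶6 merely fixes the waiver condition for ¶2; with ¶2 gone it has nothing to operate on and falls away. The only function of ¶8 is the termination right for breach of ¶2, so it cannot stand once ¶2 is removed. Although ¶4 refers to ¶1, its operative terms do not depend on ¶1, so it remains in effect. With no severability clause, the stated default rule severs what cannot stand and enforces each remaining provision that can operate on its own. The provisions still in force are ¶4 and ¶7.

4, 7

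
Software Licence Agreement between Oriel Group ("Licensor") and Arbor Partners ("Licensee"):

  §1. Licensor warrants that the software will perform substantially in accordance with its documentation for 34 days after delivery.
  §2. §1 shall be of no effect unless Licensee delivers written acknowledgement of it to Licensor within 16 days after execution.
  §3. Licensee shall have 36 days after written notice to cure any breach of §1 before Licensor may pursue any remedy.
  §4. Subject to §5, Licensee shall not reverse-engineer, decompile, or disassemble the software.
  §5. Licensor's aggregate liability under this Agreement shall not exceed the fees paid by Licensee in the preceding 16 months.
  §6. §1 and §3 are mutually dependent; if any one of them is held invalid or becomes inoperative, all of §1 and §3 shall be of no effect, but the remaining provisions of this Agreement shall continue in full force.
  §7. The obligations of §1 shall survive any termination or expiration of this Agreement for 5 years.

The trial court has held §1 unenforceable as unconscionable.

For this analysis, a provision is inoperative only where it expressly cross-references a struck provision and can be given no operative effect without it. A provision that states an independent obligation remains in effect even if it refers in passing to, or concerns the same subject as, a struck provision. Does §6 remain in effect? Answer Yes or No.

Yes

§1 is struck. §2 merely fixes the acknowledgement condition for §1; with §1 gone it has nothing to operate on and falls away. §3 has no operative effect of its own apart from §1 and is therefore inoperative. §7 has no operative effect of its own apart from §1 and is therefore inoperative. §6 declares §1 and §3 mutually dependent; since one of them has fallen, all of them are of no effect. The remainder continues in force under §6. The provisions still in force are §4, §5, and §6. §6 is among the surviving provisions, so the answer is yes.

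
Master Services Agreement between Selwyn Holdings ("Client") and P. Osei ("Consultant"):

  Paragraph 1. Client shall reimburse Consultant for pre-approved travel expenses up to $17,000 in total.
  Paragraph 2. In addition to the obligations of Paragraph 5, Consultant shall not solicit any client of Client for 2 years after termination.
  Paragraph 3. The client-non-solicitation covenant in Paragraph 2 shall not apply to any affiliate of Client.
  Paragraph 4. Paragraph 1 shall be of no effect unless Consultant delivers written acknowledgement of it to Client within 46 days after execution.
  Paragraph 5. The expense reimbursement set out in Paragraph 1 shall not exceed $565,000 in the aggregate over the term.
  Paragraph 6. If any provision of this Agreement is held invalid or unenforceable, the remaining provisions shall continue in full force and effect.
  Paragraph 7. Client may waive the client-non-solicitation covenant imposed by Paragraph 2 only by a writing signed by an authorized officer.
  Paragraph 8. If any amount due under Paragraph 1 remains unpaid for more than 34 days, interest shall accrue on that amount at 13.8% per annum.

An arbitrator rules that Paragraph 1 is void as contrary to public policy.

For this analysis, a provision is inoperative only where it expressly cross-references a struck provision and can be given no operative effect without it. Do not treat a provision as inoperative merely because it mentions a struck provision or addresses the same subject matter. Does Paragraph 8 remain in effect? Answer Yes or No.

Paragraph 1 is struck. The only function of Paragraph 4 is the acknowledgement condition for Paragraph 1, so it cannot stand once Paragraph 1 is removed. Paragraph 5 operates only by reference to Paragraph 1, so it falls with Paragraph 1. Paragraph 8 has no operative effect of its own apart from Paragraph 1 and is therefore inoperative. Paragraph 2 mentions Paragraph 5 but its own obligation stands independently of Paragraph 5, so Paragraph 2 is not affected. Under the severability clause in Paragraph 6, the remaining provisions continue in force. Paragraph 2, Paragraph 3, Paragraph 6, and Paragraph 7 remain in effect. Paragraph 8 is among the inoperative provisions, so the answer is no.

No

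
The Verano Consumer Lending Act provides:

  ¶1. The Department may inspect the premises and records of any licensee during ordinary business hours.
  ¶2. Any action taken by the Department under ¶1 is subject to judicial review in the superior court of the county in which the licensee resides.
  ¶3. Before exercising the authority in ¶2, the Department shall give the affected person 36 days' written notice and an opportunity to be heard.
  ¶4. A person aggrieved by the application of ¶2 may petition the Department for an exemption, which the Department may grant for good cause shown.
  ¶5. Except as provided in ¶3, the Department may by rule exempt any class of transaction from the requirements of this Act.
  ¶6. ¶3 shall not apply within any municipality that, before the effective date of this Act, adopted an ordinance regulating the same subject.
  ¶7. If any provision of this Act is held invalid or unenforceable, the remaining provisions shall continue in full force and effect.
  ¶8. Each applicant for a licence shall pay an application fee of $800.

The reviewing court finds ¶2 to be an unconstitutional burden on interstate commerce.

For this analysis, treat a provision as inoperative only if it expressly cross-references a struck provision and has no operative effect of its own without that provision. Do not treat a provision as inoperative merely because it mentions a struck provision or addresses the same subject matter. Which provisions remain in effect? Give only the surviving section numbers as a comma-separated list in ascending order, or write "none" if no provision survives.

1, 5, 7, 8

¶2 is struck. ¶3 has no operative effect of its own apart from ¶2 and is therefore inoperative. ¶4 operates only by reference to ¶2, so it falls with ¶2. ¶6 merely fixes the local-preemption carve-out from ¶3; with ¶3 gone it has nothing to operate on and falls away. ¶5 mentions ¶3 but its own obligation stands independently of ¶3, so ¶5 is not affected. ¶7 is a severability clause and preserves every provision that can still be given independent effect. ¶1, ¶5, ¶7, and ¶8 remain in effect.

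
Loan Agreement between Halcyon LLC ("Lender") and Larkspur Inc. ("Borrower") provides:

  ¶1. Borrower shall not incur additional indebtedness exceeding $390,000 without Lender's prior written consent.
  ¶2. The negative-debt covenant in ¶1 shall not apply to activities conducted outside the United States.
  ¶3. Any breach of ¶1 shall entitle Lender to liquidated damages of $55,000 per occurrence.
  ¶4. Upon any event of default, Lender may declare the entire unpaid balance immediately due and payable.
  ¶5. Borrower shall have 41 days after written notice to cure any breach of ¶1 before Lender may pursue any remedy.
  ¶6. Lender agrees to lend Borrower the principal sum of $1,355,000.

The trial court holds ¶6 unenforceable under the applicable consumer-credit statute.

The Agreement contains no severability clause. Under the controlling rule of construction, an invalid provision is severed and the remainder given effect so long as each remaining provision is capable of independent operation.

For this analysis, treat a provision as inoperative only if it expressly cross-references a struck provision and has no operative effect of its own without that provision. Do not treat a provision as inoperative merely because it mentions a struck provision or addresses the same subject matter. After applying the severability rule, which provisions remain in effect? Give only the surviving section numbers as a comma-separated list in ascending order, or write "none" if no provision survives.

¶6 is struck. No other provision's operative terms depend on ¶6. Under the stated default rule, only provisions that cannot operate independently fall away; the rest are enforced. ¶1, ¶2, ¶3, ¶4, and ¶5 remain in effect.

1, 2, 3, 4, 5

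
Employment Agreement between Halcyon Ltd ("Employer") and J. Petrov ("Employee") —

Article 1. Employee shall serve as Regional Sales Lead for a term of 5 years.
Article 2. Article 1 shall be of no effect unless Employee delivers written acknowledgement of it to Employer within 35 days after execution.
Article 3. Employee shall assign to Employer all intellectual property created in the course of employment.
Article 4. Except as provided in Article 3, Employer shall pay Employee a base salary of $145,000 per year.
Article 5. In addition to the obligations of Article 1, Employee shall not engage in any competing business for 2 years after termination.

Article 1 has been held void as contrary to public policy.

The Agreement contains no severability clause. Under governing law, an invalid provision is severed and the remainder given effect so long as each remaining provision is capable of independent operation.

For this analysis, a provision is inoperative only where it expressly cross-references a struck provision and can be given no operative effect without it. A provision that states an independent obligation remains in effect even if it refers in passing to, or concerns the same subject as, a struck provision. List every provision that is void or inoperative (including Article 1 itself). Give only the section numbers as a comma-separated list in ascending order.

1, 2

Article 1 is struck. Article 2 has no operative effect of its own apart from Article 1 and is therefore inoperative. Article 5 mentions Article 1 but its own obligation stands independently of Article 1, so Article 5 is not affected. Under the stated default rule, only provisions that cannot operate independently fall away; the rest are enforced. That leaves Article 3, Article 4, and Article 5 in effect.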